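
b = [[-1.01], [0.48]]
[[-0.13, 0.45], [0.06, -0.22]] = b @ [[0.13, -0.45]]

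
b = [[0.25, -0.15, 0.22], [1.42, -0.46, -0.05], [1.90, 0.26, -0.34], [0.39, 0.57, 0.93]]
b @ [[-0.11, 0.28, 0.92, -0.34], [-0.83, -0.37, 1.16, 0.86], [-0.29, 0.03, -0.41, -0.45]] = [[0.03,0.13,-0.03,-0.31], [0.24,0.57,0.79,-0.86], [-0.33,0.43,2.19,-0.27], [-0.79,-0.07,0.64,-0.06]]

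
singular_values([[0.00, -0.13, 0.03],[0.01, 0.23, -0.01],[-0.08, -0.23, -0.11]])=[0.36, 0.11, 0.01]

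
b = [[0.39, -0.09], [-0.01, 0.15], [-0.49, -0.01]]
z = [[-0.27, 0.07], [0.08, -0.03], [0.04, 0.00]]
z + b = [[0.12, -0.02],[0.07, 0.12],[-0.45, -0.01]]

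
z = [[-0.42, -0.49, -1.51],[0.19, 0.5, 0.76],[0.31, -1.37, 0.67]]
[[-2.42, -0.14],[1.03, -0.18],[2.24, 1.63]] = z @ [[1.45, 2.25],[-0.62, -0.81],[1.4, -0.27]]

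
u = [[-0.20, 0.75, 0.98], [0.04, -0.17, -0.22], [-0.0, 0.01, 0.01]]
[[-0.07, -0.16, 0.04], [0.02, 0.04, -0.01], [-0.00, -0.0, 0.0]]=u @ [[-0.14, -0.00, -0.03], [0.04, -0.15, 0.06], [-0.13, -0.05, -0.01]]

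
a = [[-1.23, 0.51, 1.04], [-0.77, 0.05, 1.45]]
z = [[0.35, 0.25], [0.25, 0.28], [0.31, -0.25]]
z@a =[[-0.62, 0.19, 0.73], [-0.52, 0.14, 0.67], [-0.19, 0.15, -0.04]]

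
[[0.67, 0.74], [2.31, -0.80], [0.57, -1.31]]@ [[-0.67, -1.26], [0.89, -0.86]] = [[0.21, -1.48], [-2.26, -2.22], [-1.55, 0.41]]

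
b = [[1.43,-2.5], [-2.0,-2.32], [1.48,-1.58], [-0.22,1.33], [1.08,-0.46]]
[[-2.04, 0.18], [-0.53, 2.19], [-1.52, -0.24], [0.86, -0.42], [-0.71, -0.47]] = b@[[-0.41, -0.61], [0.58, -0.42]]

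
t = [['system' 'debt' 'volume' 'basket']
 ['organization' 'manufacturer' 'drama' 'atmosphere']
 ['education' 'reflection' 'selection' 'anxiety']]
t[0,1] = 'debt'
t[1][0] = 'organization'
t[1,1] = 'manufacturer'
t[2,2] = 'selection'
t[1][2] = 'drama'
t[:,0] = ['system', 'organization', 'education']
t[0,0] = 'system'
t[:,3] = ['basket', 'atmosphere', 'anxiety']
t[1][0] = 'organization'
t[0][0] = 'system'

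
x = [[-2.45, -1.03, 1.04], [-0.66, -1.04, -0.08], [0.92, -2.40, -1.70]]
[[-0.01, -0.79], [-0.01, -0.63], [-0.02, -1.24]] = x@[[0.00, 0.16], [0.01, 0.50], [0.00, 0.11]]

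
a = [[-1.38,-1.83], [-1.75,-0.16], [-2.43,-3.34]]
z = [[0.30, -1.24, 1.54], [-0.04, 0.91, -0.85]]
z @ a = [[-1.99, -5.49], [0.53, 2.77]]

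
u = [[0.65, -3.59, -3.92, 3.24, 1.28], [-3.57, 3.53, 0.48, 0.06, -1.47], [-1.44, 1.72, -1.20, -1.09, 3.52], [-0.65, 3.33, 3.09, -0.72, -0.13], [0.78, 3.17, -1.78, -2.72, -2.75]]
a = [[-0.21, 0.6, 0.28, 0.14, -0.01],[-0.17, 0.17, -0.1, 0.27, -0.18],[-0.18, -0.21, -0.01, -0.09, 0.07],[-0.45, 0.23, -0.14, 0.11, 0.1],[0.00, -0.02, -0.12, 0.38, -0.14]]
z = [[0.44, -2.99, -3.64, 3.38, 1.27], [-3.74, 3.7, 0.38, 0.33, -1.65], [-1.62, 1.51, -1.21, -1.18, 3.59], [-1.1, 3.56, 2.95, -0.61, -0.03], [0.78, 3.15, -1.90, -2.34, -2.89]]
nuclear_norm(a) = 2.07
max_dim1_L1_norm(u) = 12.68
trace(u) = -0.49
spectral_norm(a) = 0.85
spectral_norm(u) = 9.02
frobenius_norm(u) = 11.78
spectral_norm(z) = 8.71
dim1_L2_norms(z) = [5.95, 5.54, 4.54, 4.79, 5.29]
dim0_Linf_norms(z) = [3.74, 3.7, 3.64, 3.38, 3.59]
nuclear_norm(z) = 23.34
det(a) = -0.00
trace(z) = -0.57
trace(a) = -0.08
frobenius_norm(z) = 11.73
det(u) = -808.79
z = u + a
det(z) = -968.04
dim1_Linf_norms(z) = [3.64, 3.74, 3.59, 3.56, 3.15]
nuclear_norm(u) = 23.06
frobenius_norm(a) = 1.11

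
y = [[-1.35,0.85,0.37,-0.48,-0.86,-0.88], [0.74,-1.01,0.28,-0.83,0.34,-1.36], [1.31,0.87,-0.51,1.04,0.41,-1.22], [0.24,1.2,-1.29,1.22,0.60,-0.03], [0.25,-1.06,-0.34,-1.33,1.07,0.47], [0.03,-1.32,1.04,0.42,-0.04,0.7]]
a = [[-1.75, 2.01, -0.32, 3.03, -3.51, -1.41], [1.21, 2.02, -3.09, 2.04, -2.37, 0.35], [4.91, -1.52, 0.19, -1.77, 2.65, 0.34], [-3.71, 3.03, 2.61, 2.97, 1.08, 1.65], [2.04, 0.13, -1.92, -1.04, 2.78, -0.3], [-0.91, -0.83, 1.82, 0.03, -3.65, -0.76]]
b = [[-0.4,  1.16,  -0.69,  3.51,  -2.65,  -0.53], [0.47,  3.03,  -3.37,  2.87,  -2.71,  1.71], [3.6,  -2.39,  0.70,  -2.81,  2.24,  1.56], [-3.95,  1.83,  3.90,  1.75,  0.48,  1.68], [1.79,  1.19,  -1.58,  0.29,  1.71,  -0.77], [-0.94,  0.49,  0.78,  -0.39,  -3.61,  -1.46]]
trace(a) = 5.45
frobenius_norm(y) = 5.21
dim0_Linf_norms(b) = [3.95, 3.03, 3.9, 3.51, 3.61, 1.71]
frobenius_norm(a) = 13.05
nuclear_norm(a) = 25.46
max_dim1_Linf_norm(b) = 3.95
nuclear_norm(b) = 26.54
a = y + b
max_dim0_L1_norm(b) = 13.4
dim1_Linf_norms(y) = [1.35, 1.36, 1.31, 1.29, 1.33, 1.32]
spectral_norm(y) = 3.43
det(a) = -374.55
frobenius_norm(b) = 12.78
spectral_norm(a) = 9.89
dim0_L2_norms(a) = [6.88, 4.51, 4.85, 5.14, 6.87, 2.37]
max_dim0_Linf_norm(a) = 4.91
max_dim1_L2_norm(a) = 6.52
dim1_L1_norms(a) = [12.03, 11.08, 11.38, 15.05, 8.21, 8.0]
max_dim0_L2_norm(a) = 6.88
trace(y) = 0.12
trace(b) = 5.33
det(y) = 3.87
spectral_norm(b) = 9.06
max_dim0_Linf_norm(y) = 1.36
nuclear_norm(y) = 10.78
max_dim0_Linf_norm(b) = 3.95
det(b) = -2076.83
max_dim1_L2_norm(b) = 6.35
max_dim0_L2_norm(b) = 5.96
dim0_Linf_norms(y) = [1.35, 1.32, 1.29, 1.33, 1.07, 1.36]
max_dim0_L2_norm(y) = 2.61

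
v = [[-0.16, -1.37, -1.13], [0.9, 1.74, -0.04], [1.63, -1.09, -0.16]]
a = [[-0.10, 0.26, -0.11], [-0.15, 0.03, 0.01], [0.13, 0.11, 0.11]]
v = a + [[-0.06, -1.63, -1.02], [1.05, 1.71, -0.05], [1.5, -1.20, -0.27]]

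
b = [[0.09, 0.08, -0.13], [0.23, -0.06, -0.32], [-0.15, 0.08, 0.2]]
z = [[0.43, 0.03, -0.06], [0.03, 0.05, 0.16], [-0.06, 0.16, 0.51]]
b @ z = [[0.05,-0.01,-0.06], [0.12,-0.05,-0.19], [-0.07,0.03,0.12]]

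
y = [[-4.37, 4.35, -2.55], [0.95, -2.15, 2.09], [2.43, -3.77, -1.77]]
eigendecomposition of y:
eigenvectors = [[(-0.51+0.43j), (-0.51-0.43j), (-0.83+0j)], [-0.00-0.29j, -0.00+0.29j, -0.55+0.00j], [0.68+0.00j, 0.68-0.00j, 0.11+0.00j]]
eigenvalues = [(-3.58+3.16j), (-3.58-3.16j), (-1.14+0j)]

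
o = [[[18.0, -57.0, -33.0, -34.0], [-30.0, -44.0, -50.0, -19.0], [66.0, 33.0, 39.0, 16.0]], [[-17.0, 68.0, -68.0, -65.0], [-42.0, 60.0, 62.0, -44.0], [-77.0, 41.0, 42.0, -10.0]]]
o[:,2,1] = [33.0, 41.0]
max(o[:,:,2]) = 62.0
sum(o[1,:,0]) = -136.0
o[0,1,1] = -44.0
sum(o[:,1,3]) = -63.0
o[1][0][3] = -65.0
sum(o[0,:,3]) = -37.0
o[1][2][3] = -10.0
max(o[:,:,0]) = 66.0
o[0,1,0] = -30.0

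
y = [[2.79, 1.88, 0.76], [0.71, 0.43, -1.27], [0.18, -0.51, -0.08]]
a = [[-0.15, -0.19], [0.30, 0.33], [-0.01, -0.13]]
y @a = [[0.14,-0.01], [0.04,0.17], [-0.18,-0.19]]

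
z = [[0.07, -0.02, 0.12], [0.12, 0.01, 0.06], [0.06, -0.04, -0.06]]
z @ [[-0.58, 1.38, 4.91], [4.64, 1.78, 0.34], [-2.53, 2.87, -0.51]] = [[-0.44, 0.41, 0.28], [-0.18, 0.36, 0.56], [-0.07, -0.16, 0.31]]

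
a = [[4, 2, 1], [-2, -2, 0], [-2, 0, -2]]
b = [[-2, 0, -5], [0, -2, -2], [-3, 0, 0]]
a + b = [[2, 2, -4], [-2, -4, -2], [-5, 0, -2]]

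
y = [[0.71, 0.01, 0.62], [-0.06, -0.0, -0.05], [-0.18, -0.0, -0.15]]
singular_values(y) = [0.97, 0.01, 0.0]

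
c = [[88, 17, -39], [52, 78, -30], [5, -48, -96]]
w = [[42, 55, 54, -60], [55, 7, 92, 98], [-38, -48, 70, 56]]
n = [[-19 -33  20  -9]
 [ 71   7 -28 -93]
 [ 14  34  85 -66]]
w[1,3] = 98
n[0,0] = -19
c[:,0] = [88, 52, 5]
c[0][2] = -39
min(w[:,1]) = -48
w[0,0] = 42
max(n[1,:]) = 71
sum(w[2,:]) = 40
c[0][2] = -39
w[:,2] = [54, 92, 70]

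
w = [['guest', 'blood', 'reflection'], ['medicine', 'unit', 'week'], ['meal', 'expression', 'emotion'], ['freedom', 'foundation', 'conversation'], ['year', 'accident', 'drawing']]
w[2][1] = 'expression'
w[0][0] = 'guest'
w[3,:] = ['freedom', 'foundation', 'conversation']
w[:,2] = ['reflection', 'week', 'emotion', 'conversation', 'drawing']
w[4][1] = 'accident'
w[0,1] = 'blood'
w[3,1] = 'foundation'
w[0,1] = 'blood'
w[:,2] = ['reflection', 'week', 'emotion', 'conversation', 'drawing']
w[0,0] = 'guest'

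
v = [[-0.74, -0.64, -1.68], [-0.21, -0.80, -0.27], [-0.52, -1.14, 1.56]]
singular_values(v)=[2.33, 1.74, 0.28]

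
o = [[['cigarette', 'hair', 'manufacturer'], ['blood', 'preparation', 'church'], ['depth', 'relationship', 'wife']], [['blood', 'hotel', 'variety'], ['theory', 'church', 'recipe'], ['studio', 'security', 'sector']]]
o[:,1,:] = [['blood', 'preparation', 'church'], ['theory', 'church', 'recipe']]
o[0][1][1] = 'preparation'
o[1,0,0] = 'blood'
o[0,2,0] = 'depth'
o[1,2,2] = 'sector'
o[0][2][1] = 'relationship'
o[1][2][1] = 'security'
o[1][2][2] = 'sector'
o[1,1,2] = 'recipe'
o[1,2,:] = ['studio', 'security', 'sector']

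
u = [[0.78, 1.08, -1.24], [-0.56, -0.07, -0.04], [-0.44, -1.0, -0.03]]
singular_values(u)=[2.02, 0.73, 0.47]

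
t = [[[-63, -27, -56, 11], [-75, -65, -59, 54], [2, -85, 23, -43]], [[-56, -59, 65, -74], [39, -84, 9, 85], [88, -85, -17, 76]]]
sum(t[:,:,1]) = -405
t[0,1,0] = -75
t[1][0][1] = -59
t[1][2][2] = -17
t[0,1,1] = -65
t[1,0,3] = -74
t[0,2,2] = 23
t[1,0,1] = -59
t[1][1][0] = 39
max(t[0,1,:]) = 54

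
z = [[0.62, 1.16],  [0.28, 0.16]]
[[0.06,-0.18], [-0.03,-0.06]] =z @[[-0.17,  -0.17], [0.14,  -0.06]]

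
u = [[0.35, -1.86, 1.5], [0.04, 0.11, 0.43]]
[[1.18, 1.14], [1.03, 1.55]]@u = [[0.46, -2.07, 2.26], [0.42, -1.75, 2.21]]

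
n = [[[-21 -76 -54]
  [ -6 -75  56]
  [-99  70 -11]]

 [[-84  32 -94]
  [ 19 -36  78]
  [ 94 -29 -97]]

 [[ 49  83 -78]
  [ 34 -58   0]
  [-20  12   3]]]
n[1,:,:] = [[-84, 32, -94], [19, -36, 78], [94, -29, -97]]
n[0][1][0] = -6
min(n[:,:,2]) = -97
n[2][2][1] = 12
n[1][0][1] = 32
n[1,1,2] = 78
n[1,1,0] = 19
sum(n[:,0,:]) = -243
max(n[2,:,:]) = 83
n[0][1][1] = -75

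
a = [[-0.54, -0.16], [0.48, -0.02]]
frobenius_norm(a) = 0.74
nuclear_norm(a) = 0.85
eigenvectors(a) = [[(0.47-0.17j), (0.47+0.17j)], [-0.87+0.00j, (-0.87-0j)]]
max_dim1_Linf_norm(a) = 0.54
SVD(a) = [[-0.76, 0.65], [0.65, 0.76]] @ diag([0.7304925829588609, 0.11991908205991102]) @ [[0.99, 0.15], [0.15, -0.99]]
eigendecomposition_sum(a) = [[-0.27-0.33j, (-0.08-0.23j)], [0.24+0.70j, (-0.01+0.43j)]] + [[(-0.27+0.33j), (-0.08+0.23j)], [0.24-0.70j, (-0.01-0.43j)]]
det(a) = 0.09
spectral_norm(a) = 0.73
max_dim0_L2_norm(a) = 0.72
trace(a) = -0.56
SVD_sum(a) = [[-0.55, -0.08], [0.47, 0.07]] + [[0.01, -0.08], [0.01, -0.09]]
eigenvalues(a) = [(-0.28+0.1j), (-0.28-0.1j)]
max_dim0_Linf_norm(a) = 0.54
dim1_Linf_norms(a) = [0.54, 0.48]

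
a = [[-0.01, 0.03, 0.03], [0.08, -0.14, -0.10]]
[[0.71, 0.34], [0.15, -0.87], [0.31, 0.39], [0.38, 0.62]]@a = [[0.02, -0.03, -0.01], [-0.07, 0.13, 0.09], [0.03, -0.05, -0.03], [0.05, -0.08, -0.05]]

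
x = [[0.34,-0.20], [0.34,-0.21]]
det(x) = -0.00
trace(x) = 0.13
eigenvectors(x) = [[0.73,0.48], [0.68,0.88]]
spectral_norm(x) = 0.56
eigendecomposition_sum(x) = [[0.32, -0.17], [0.30, -0.16]] + [[0.02, -0.03], [0.04, -0.05]]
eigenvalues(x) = [0.15, -0.02]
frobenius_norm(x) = 0.56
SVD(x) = [[-0.7,-0.71], [-0.71,0.70]] @ diag([0.5614831540132307, 0.006055390933277895]) @ [[-0.86, 0.52], [-0.52, -0.86]]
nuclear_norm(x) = 0.57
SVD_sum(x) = [[0.34,-0.2], [0.34,-0.21]] + [[0.00, 0.00],[-0.00, -0.0]]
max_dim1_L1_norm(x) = 0.55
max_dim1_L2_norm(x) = 0.4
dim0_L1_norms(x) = [0.68, 0.41]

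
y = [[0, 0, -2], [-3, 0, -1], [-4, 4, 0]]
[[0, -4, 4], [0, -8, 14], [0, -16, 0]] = y@ [[0, 2, -4], [0, -2, -4], [0, 2, -2]]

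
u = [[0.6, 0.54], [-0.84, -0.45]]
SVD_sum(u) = [[0.66, 0.45], [-0.79, -0.53]] + [[-0.06, 0.09], [-0.05, 0.08]]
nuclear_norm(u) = 1.39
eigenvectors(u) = [[(-0.49-0.39j), (-0.49+0.39j)], [0.78+0.00j, 0.78-0.00j]]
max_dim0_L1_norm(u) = 1.44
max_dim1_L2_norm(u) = 0.95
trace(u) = 0.15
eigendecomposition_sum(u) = [[0.30+0.16j, (0.27-0.05j)], [-0.42+0.07j, (-0.22+0.26j)]] + [[0.30-0.16j, (0.27+0.05j)], [-0.42-0.07j, -0.22-0.26j]]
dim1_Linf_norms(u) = [0.6, 0.84]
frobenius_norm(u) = 1.25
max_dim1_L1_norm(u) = 1.29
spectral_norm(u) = 1.24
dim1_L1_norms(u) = [1.14, 1.29]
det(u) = 0.18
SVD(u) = [[-0.64, 0.76], [0.76, 0.64]] @ diag([1.2400723597715952, 0.14805587637951764]) @ [[-0.83,  -0.56], [-0.56,  0.83]]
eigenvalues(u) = [(0.07+0.42j), (0.07-0.42j)]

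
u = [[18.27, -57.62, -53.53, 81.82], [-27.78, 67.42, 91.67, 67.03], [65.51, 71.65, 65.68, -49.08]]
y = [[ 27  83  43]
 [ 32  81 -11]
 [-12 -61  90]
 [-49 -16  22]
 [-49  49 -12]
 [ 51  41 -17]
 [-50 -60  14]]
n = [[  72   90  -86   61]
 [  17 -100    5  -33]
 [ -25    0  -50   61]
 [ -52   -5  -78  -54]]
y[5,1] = 41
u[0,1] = -57.62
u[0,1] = -57.62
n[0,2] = -86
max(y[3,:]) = 22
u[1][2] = 91.67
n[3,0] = -52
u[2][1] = 71.65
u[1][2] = 91.67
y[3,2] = 22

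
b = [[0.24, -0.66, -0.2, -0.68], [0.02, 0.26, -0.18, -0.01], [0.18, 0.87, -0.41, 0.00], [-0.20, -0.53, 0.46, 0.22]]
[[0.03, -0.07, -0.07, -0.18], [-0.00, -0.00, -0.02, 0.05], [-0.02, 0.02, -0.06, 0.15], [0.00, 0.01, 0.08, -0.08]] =b @ [[0.03,0.04,0.04,-0.08], [-0.04,0.07,-0.06,0.18], [-0.03,0.11,0.04,-0.03], [0.01,0.02,0.17,0.07]]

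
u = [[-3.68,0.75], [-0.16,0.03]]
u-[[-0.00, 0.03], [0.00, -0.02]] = [[-3.68, 0.72], [-0.16, 0.05]]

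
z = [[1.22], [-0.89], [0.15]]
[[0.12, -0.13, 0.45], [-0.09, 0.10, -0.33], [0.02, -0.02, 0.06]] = z @ [[0.10, -0.11, 0.37]]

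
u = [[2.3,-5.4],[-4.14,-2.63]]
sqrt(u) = [[(1.66+0.63j), (-1.15+1.19j)], [-0.88+0.91j, (0.61+1.71j)]]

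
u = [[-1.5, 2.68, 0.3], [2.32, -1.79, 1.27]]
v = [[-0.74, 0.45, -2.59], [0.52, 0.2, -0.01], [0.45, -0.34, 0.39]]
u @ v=[[2.64, -0.24, 3.98], [-2.08, 0.25, -5.5]]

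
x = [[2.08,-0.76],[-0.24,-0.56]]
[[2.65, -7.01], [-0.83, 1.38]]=x @ [[1.57, -3.69], [0.81, -0.88]]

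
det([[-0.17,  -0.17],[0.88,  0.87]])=0.002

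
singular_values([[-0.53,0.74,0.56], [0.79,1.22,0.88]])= [1.82, 0.84]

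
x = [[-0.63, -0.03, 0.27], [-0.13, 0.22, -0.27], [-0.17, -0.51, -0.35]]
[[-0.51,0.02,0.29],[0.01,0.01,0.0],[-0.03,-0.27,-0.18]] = x @ [[0.67, 0.05, -0.32], [0.05, 0.36, 0.23], [-0.32, 0.23, 0.34]]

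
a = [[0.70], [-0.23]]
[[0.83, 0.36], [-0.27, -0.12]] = a@[[1.19, 0.52]]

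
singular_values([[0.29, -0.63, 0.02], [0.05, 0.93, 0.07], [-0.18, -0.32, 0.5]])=[1.17, 0.54, 0.27]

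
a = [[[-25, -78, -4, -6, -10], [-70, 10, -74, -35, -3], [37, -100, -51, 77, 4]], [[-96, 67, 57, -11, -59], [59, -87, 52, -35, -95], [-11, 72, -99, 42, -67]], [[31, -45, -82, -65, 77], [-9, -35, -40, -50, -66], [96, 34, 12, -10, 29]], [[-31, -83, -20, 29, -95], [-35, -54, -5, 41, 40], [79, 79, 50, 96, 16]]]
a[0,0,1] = -78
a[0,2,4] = 4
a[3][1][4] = 40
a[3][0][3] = 29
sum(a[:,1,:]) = -491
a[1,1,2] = 52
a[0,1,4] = -3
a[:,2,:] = [[37, -100, -51, 77, 4], [-11, 72, -99, 42, -67], [96, 34, 12, -10, 29], [79, 79, 50, 96, 16]]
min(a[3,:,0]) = -35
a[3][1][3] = 41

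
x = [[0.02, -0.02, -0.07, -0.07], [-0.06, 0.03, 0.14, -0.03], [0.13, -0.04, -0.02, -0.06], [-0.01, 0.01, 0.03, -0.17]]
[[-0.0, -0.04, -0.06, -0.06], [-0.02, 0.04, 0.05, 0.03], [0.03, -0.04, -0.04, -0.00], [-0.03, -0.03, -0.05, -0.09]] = x@ [[0.28, -0.24, -0.17, 0.2],[-0.10, -0.13, -0.25, -0.39],[0.03, 0.29, 0.43, 0.47],[0.14, 0.21, 0.39, 0.57]]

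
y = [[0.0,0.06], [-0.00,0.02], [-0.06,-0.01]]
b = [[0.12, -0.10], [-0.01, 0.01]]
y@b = [[-0.00, 0.0], [-0.00, 0.0], [-0.01, 0.01]]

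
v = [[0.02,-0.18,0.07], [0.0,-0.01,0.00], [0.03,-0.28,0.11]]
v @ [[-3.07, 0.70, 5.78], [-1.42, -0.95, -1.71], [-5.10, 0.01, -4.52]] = [[-0.16, 0.19, 0.11], [0.01, 0.01, 0.02], [-0.26, 0.29, 0.16]]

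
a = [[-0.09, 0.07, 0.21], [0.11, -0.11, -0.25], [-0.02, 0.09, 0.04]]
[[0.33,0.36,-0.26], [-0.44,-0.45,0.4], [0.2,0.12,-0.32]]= a @ [[-1.31, -3.51, -2.33], [1.79, 0.53, -3.67], [0.41, 0.02, -1.01]]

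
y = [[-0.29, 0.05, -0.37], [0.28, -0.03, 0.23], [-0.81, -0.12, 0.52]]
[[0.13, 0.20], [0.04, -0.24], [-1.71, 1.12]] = y @ [[1.15, -1.18], [2.51, 0.66], [-0.92, 0.46]]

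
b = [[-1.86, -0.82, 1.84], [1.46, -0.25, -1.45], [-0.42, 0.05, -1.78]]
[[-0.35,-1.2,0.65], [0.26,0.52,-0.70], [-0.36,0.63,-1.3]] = b@[[0.31, 0.08, 0.23],[0.01, 0.48, 0.21],[0.13, -0.36, 0.68]]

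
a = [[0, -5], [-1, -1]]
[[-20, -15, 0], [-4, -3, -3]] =a@ [[0, 0, 3], [4, 3, 0]]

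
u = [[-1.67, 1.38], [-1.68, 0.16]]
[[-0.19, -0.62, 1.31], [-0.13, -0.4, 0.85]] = u@[[0.07, 0.22, -0.47],[-0.05, -0.18, 0.38]]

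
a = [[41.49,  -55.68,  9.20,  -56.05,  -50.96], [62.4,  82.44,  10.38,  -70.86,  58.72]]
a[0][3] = -56.05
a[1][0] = 62.4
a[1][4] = 58.72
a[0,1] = -55.68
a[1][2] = 10.38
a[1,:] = [62.4, 82.44, 10.38, -70.86, 58.72]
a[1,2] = 10.38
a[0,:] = [41.49, -55.68, 9.2, -56.05, -50.96]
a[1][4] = 58.72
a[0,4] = -50.96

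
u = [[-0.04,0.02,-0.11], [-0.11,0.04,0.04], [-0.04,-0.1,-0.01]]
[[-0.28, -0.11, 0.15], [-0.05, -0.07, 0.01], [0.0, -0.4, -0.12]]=u@[[0.97, 2.05, -0.01], [-0.60, 3.10, 1.35], [2.05, 0.82, -1.1]]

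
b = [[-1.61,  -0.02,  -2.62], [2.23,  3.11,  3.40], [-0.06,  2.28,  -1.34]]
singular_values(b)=[5.74, 3.1, 0.3]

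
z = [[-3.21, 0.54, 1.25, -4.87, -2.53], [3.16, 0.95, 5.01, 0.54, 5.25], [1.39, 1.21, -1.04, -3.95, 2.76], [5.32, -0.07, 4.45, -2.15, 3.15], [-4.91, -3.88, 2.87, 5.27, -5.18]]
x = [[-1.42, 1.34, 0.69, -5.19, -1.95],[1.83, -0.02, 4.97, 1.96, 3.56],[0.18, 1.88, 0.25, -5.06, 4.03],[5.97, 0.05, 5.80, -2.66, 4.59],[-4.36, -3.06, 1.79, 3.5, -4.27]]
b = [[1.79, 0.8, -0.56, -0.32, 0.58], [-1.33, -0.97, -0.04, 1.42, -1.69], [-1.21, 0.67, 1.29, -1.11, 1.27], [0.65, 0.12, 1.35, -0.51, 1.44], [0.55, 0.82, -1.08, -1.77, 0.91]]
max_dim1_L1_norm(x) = 19.07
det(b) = -0.38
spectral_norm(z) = 13.37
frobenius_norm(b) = 5.41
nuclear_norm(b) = 9.37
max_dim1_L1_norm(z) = 22.11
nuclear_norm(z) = 31.69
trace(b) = 2.51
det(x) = -2256.67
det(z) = -1806.92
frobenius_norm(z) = 17.28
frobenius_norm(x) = 16.87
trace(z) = -10.63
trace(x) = -8.12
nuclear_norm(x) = 31.36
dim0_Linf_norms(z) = [5.32, 3.88, 5.01, 5.27, 5.25]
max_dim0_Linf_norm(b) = 1.79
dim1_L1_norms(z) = [12.4, 14.91, 10.35, 15.14, 22.11]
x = z + b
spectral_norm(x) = 13.00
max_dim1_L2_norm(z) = 10.1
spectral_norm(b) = 4.23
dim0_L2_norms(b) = [2.68, 1.65, 2.23, 2.6, 2.78]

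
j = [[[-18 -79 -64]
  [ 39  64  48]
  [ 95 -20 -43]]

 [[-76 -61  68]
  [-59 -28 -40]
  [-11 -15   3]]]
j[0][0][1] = -79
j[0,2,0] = 95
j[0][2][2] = -43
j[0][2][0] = 95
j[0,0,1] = -79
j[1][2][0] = -11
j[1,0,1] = -61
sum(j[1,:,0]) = -146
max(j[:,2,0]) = 95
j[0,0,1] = -79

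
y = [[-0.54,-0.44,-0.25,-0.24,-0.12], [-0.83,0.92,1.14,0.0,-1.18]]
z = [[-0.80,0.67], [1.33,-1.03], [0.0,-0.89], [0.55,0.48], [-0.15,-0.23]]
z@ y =[[-0.12, 0.97, 0.96, 0.19, -0.69],  [0.14, -1.53, -1.51, -0.32, 1.06],  [0.74, -0.82, -1.01, 0.0, 1.05],  [-0.70, 0.2, 0.41, -0.13, -0.63],  [0.27, -0.15, -0.22, 0.04, 0.29]]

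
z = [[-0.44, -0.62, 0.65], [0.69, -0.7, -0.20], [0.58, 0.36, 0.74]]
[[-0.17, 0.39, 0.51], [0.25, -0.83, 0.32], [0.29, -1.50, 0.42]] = z @ [[0.41, -1.60, 0.24],[0.03, -0.2, -0.39],[0.05, -0.67, 0.57]]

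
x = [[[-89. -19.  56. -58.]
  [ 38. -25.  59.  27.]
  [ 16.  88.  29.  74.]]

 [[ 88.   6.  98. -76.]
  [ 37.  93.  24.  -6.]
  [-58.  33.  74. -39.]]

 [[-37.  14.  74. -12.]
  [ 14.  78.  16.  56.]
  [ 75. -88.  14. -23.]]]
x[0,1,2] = 59.0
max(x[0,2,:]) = 88.0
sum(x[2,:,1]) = 4.0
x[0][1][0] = 38.0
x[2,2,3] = -23.0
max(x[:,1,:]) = 93.0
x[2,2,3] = -23.0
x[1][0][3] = -76.0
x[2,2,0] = 75.0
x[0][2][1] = 88.0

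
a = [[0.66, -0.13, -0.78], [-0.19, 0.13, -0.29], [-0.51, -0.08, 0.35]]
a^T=[[0.66, -0.19, -0.51], [-0.13, 0.13, -0.08], [-0.78, -0.29, 0.35]]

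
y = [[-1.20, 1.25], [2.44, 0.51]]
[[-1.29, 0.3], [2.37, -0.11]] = y @ [[0.99, -0.08], [-0.08, 0.16]]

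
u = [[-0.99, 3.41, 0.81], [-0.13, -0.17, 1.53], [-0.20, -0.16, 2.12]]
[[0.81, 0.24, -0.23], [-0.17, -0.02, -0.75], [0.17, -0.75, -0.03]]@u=[[-0.79, 2.76, 0.54],  [0.32, -0.46, -1.76],  [-0.06, 0.71, -1.07]]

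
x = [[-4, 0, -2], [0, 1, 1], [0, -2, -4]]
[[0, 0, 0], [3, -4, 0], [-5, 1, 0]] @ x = [[0, 0, 0], [-12, -4, -10], [20, 1, 11]]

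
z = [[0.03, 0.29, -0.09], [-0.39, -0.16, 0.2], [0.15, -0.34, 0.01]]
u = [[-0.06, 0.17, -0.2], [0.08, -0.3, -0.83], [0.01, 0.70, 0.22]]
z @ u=[[0.02, -0.14, -0.27],[0.01, 0.12, 0.25],[-0.04, 0.13, 0.25]]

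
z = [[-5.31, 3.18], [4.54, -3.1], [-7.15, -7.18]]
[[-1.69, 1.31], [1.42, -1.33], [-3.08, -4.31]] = z @ [[0.36,0.07], [0.07,0.53]]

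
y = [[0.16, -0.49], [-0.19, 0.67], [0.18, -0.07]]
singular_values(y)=[0.87, 0.15]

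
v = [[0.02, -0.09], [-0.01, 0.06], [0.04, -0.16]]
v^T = [[0.02, -0.01, 0.04], [-0.09, 0.06, -0.16]]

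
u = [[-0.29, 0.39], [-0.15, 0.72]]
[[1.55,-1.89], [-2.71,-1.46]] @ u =[[-0.17, -0.76], [1.00, -2.11]]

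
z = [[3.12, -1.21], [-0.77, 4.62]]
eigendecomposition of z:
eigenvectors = [[-0.93, 0.52], [-0.36, -0.85]]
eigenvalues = [2.65, 5.09]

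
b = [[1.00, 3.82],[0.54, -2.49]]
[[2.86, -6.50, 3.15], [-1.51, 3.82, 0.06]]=b @ [[0.3,-0.35,1.77], [0.67,-1.61,0.36]]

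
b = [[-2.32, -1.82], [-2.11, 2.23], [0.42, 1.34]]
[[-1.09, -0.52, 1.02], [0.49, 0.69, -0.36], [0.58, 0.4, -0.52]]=b@[[0.17, -0.01, -0.18],[0.38, 0.30, -0.33]]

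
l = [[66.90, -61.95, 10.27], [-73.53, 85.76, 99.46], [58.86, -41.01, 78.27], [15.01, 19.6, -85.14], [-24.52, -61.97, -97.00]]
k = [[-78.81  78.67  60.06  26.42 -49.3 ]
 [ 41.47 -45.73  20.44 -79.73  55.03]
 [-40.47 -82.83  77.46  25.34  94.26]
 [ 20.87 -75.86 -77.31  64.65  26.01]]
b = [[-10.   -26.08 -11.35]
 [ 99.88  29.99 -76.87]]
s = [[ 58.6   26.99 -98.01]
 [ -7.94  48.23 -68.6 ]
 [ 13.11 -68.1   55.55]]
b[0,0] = -10.0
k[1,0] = 41.47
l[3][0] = 15.01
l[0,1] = -61.95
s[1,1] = 48.23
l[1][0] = -73.53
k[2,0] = -40.47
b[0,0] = -10.0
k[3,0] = 20.87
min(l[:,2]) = -97.0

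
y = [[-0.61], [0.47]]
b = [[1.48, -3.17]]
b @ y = [[-2.39]]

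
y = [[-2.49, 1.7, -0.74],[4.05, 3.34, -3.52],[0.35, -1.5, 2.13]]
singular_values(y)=[6.58, 3.56, 0.68]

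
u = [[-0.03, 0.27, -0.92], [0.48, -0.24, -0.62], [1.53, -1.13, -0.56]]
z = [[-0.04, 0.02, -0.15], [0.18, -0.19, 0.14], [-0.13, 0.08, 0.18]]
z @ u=[[-0.22,0.15,0.11], [0.12,-0.06,-0.13], [0.32,-0.26,-0.03]]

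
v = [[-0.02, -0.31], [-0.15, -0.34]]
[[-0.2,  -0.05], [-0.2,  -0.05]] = v @ [[-0.19, -0.05],[0.66, 0.17]]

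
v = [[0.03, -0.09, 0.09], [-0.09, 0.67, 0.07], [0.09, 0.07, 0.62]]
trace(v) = 1.32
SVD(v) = [[0.04,0.21,-0.98], [-0.83,-0.53,-0.15], [-0.55,0.82,0.16]] @ diag([0.7201371190394955, 0.5981635579696143, 0.0016993229908901957]) @ [[0.04, -0.83, -0.55], [0.21, -0.53, 0.82], [-0.98, -0.15, 0.16]]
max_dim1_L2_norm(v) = 0.68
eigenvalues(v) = [0.0, 0.6, 0.72]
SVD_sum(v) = [[0.00, -0.02, -0.01], [-0.02, 0.5, 0.33], [-0.01, 0.33, 0.22]] + [[0.03, -0.07, 0.10], [-0.07, 0.17, -0.26], [0.10, -0.26, 0.40]] + [[0.0, 0.00, -0.00], [0.00, 0.00, -0.0], [-0.0, -0.00, 0.00]]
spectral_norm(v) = 0.72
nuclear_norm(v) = 1.32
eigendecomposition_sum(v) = [[0.00, 0.00, -0.0], [0.0, 0.00, -0.0], [-0.00, -0.0, 0.00]] + [[0.03,  -0.07,  0.1], [-0.07,  0.17,  -0.26], [0.10,  -0.26,  0.40]] + [[0.0, -0.02, -0.01], [-0.02, 0.50, 0.33], [-0.01, 0.33, 0.22]]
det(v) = 0.00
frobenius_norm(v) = 0.94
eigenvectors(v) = [[-0.98, -0.21, -0.04],[-0.15, 0.53, 0.83],[0.16, -0.82, 0.55]]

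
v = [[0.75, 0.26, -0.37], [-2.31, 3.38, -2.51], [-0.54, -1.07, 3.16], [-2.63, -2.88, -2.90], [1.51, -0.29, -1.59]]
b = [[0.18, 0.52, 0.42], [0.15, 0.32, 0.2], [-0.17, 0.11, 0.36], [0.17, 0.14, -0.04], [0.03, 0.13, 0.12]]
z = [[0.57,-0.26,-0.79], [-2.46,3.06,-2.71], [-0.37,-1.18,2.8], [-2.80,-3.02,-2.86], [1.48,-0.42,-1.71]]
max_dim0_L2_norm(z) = 5.19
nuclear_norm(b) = 1.25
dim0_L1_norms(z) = [7.68, 7.94, 10.87]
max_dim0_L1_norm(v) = 10.53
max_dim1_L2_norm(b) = 0.69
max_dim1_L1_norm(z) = 8.68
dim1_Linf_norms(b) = [0.52, 0.32, 0.36, 0.17, 0.13]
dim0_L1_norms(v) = [7.74, 7.88, 10.53]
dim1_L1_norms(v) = [1.38, 8.2, 4.77, 8.41, 3.39]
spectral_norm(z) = 5.81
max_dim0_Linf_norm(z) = 3.06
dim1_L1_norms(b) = [1.12, 0.67, 0.64, 0.35, 0.28]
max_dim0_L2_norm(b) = 0.65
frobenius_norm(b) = 0.95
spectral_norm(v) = 5.73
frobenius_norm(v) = 7.99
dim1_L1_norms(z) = [1.62, 8.23, 4.35, 8.68, 3.61]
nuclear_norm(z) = 13.41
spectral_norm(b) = 0.87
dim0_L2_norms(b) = [0.34, 0.65, 0.6]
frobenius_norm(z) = 7.97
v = z + b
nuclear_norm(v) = 13.48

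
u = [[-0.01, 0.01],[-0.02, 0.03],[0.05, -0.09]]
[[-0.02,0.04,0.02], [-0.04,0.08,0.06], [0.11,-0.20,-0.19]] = u@[[0.84, -2.87, 0.39], [-0.76, 0.64, 2.38]]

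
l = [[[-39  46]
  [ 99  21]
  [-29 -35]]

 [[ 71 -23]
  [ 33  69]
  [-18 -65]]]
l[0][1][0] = 99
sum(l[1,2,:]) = -83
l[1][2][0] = -18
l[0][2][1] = -35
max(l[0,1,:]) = 99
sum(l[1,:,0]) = 86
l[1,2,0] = -18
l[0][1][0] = 99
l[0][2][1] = -35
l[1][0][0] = 71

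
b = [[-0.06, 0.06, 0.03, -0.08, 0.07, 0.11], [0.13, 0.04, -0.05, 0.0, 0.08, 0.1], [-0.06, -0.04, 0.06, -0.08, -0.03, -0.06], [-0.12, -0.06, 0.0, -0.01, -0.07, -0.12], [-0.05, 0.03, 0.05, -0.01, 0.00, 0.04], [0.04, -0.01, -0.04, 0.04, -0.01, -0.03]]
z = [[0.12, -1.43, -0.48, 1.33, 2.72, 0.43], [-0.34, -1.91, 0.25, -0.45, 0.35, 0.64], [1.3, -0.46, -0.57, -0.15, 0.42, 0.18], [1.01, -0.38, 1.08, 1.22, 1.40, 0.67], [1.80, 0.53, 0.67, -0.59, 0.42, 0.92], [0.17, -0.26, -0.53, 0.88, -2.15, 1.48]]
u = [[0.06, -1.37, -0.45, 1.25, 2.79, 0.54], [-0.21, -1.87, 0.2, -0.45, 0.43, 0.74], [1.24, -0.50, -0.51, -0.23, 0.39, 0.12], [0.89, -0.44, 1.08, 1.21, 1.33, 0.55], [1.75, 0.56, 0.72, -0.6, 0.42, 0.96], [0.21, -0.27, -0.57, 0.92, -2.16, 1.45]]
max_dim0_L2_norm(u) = 3.84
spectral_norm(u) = 4.25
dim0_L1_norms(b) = [0.46, 0.24, 0.23, 0.22, 0.26, 0.46]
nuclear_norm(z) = 13.37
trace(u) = 0.76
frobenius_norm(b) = 0.37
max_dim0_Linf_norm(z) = 2.72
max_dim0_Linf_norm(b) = 0.13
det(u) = -46.98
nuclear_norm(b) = 0.64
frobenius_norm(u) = 6.13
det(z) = -40.48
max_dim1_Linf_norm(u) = 2.79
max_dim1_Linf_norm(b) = 0.13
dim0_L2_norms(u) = [2.34, 2.49, 1.59, 2.12, 3.84, 2.04]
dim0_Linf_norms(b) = [0.13, 0.06, 0.06, 0.08, 0.08, 0.12]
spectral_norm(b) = 0.30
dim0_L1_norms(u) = [4.36, 5.01, 3.53, 4.66, 7.52, 4.36]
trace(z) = 0.76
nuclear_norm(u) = 13.34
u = b + z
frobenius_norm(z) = 6.18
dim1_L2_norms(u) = [3.42, 2.13, 1.51, 2.38, 2.31, 2.84]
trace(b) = 0.00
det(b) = 0.00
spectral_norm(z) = 4.26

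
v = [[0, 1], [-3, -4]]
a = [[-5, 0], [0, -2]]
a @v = [[0, -5], [6, 8]]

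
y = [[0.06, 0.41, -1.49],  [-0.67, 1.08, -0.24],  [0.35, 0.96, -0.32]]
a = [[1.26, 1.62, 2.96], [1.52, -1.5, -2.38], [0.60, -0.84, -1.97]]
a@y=[[0.03, 5.11, -3.21], [0.26, -3.28, -1.14], [-0.09, -2.55, -0.06]]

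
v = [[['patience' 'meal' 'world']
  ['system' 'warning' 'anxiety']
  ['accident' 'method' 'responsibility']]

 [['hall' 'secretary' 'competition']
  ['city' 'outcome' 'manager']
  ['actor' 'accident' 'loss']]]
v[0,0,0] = 'patience'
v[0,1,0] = 'system'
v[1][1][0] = 'city'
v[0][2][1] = 'method'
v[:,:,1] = [['meal', 'warning', 'method'], ['secretary', 'outcome', 'accident']]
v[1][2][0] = 'actor'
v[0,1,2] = 'anxiety'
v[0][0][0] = 'patience'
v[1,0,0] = 'hall'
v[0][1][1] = 'warning'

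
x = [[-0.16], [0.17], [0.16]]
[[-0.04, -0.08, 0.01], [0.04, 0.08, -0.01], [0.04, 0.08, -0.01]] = x @ [[0.23, 0.48, -0.07]]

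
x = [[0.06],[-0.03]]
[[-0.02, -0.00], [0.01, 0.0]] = x @ [[-0.29, -0.04]]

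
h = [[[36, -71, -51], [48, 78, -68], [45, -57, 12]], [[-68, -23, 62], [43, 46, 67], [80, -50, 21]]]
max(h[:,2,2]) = 21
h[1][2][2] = 21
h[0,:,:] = [[36, -71, -51], [48, 78, -68], [45, -57, 12]]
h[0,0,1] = -71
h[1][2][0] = 80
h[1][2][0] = 80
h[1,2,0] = 80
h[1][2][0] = 80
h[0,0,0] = 36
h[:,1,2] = [-68, 67]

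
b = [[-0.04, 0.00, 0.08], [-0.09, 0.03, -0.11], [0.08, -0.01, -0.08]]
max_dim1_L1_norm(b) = 0.23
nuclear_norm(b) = 0.29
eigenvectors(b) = [[-0.12, 0.22, -0.60], [0.98, 0.97, 0.18], [-0.14, 0.1, 0.78]]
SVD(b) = [[0.48,0.36,0.8],[-0.75,0.64,0.16],[-0.45,-0.68,0.58]] @ diag([0.15877349317581538, 0.12957635903142525, 0.0009721342029301868]) @ [[0.08, -0.11, 0.99], [-0.97, 0.2, 0.1], [-0.21, -0.97, -0.1]]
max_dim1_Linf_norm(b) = 0.11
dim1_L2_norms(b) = [0.09, 0.15, 0.11]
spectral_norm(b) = 0.16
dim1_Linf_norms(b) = [0.08, 0.11, 0.08]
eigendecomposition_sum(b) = [[0.01, -0.0, 0.01], [-0.1, 0.03, -0.09], [0.01, -0.0, 0.01]] + [[-0.00, -0.0, -0.00], [-0.00, -0.00, -0.0], [-0.0, -0.0, -0.0]] + [[-0.05,0.00,0.07], [0.02,-0.00,-0.02], [0.07,-0.01,-0.09]]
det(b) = 0.00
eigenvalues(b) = [0.06, -0.0, -0.14]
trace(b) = -0.09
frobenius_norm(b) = 0.20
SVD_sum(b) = [[0.01,-0.01,0.08], [-0.01,0.01,-0.12], [-0.01,0.01,-0.07]] + [[-0.05, 0.01, 0.00], [-0.08, 0.02, 0.01], [0.09, -0.02, -0.01]] + [[-0.00, -0.0, -0.00], [-0.00, -0.0, -0.00], [-0.0, -0.00, -0.0]]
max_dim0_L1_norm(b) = 0.27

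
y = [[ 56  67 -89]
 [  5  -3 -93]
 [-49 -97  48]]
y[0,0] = 56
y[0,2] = -89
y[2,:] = [-49, -97, 48]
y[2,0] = -49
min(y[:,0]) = -49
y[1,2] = -93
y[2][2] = 48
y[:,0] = [56, 5, -49]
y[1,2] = -93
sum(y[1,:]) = -91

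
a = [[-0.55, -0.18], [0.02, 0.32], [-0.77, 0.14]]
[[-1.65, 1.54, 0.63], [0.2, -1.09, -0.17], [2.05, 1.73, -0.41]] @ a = [[0.45, 0.88], [-0.0, -0.41], [-0.78, 0.13]]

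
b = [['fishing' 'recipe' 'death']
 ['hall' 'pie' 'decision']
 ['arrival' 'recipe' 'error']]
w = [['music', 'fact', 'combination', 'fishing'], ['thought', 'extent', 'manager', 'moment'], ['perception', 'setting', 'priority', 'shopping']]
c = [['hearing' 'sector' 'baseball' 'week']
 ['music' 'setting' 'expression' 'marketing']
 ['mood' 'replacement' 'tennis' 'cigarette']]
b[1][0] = 'hall'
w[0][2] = 'combination'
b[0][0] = 'fishing'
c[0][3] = 'week'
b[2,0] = 'arrival'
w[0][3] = 'fishing'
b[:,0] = ['fishing', 'hall', 'arrival']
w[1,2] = 'manager'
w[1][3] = 'moment'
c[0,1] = 'sector'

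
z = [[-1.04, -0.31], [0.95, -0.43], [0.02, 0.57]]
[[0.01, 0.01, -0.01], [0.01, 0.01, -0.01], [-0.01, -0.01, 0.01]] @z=[[-0.0, -0.01], [-0.00, -0.01], [0.0, 0.01]]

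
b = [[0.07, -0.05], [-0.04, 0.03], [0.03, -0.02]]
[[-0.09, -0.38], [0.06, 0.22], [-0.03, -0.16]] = b @ [[2.04,-5.28], [4.67,0.29]]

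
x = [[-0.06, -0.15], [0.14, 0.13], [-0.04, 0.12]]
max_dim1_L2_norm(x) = 0.19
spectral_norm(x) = 0.26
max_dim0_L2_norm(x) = 0.23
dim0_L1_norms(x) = [0.24, 0.4]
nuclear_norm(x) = 0.37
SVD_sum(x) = [[-0.08, -0.14], [0.09, 0.16], [0.04, 0.08]] + [[0.02, -0.01], [0.05, -0.03], [-0.08, 0.04]]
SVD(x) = [[-0.62,-0.17], [0.7,-0.54], [0.34,0.82]] @ diag([0.2568725666756125, 0.11232312535485749]) @ [[0.48,  0.88], [-0.88,  0.48]]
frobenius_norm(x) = 0.28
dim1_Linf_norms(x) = [0.15, 0.14, 0.12]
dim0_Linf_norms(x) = [0.14, 0.15]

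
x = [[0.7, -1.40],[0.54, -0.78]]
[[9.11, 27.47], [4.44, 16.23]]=x @ [[-4.23,  6.20], [-8.62,  -16.52]]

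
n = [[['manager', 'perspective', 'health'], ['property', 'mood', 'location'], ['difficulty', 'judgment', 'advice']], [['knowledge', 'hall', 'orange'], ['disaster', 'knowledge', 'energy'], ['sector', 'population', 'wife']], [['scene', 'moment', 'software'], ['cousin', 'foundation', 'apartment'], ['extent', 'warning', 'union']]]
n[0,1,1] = 'mood'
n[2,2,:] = ['extent', 'warning', 'union']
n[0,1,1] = 'mood'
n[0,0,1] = 'perspective'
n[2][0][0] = 'scene'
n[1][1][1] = 'knowledge'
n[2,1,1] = 'foundation'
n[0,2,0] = 'difficulty'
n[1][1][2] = 'energy'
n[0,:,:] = [['manager', 'perspective', 'health'], ['property', 'mood', 'location'], ['difficulty', 'judgment', 'advice']]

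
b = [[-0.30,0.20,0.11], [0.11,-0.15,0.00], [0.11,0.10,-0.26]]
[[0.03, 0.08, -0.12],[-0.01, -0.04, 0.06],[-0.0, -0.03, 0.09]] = b@[[-0.03, -0.02, -0.09],[0.07, 0.26, -0.45],[0.02, 0.2, -0.55]]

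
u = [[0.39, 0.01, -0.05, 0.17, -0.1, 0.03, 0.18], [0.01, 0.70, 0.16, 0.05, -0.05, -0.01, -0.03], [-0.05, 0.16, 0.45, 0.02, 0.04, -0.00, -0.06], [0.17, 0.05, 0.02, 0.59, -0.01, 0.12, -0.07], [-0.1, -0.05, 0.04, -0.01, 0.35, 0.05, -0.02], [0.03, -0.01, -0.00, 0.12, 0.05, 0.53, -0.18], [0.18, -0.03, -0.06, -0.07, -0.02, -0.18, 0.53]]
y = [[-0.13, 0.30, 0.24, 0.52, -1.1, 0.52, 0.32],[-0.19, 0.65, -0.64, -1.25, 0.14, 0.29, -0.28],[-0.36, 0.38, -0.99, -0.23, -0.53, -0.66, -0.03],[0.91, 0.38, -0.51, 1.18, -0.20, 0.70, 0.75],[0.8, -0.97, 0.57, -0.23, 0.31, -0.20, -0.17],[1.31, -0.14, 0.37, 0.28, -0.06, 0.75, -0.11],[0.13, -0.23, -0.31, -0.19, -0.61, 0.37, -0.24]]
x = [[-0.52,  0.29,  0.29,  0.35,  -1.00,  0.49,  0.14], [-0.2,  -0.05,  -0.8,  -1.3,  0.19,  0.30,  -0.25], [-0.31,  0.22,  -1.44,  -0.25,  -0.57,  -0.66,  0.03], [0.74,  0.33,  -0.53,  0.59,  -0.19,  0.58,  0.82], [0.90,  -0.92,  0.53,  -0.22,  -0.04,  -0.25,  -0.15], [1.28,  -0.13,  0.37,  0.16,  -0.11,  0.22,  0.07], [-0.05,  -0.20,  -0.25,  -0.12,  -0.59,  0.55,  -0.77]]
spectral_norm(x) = 2.34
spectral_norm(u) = 0.85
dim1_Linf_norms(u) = [0.39, 0.7, 0.45, 0.59, 0.35, 0.53, 0.53]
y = u + x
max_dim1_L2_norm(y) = 1.93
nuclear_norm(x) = 9.20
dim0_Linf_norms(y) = [1.31, 0.97, 0.99, 1.25, 1.1, 0.75, 0.75]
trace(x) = -2.01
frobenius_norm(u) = 1.49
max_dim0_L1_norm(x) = 4.21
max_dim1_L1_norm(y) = 4.63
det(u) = 0.00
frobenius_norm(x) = 3.88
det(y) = -0.97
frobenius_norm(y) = 3.97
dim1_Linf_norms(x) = [1.0, 1.3, 1.44, 0.82, 0.92, 1.28, 0.77]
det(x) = -2.11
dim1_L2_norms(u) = [0.48, 0.72, 0.49, 0.63, 0.37, 0.58, 0.6]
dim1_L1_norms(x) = [3.08, 3.09, 3.48, 3.78, 3.01, 2.34, 2.53]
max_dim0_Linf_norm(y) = 1.31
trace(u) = 3.54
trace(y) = 1.53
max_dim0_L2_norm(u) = 0.72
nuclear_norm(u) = 3.54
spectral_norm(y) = 2.57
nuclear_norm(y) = 8.97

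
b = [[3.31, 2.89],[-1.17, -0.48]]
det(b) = 1.79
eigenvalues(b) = [1.87, 0.96]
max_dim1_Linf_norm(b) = 3.31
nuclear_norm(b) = 4.95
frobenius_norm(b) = 4.57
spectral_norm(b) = 4.56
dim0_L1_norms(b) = [4.48, 3.37]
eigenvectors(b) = [[0.9,-0.78], [-0.45,0.63]]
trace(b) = 2.83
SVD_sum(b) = [[3.38,2.81], [-0.93,-0.77]] + [[-0.07, 0.08], [-0.24, 0.29]]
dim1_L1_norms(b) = [6.2, 1.65]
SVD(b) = [[-0.96, 0.26], [0.26, 0.96]] @ diag([4.5555102751196, 0.393479520788248]) @ [[-0.77,-0.64], [-0.64,0.77]]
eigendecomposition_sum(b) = [[4.81, 5.91], [-2.39, -2.94]] + [[-1.50, -3.02],  [1.22, 2.46]]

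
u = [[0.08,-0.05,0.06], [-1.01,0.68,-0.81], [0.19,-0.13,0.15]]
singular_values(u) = [1.49, 0.0, 0.0]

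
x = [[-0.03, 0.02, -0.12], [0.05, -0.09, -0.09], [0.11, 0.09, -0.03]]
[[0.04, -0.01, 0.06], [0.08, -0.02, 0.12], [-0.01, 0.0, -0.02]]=x @ [[0.1, -0.02, 0.14], [-0.41, 0.08, -0.59], [-0.42, 0.08, -0.61]]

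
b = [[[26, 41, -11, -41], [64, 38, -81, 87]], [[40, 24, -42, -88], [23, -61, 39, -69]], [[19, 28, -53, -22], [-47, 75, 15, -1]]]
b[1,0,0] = 40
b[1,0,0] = 40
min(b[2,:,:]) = -53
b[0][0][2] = -11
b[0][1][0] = 64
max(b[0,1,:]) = 87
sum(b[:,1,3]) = 17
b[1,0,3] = -88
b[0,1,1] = 38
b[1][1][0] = 23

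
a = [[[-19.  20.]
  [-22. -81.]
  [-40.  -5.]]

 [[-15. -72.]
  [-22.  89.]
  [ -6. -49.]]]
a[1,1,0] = -22.0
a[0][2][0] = -40.0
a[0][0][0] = -19.0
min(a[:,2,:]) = -49.0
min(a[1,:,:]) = -72.0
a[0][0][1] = 20.0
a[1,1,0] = -22.0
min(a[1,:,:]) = -72.0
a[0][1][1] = -81.0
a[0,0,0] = -19.0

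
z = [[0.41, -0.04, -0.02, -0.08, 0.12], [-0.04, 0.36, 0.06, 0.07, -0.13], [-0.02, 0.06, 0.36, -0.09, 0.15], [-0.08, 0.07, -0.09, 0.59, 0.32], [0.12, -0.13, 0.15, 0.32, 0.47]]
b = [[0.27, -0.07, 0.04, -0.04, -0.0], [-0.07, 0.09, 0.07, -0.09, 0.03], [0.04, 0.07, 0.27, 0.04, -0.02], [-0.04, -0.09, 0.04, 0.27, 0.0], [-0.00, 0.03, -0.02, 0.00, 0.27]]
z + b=[[0.68, -0.11, 0.02, -0.12, 0.12], [-0.11, 0.45, 0.13, -0.02, -0.10], [0.02, 0.13, 0.63, -0.05, 0.13], [-0.12, -0.02, -0.05, 0.86, 0.32], [0.12, -0.10, 0.13, 0.32, 0.74]]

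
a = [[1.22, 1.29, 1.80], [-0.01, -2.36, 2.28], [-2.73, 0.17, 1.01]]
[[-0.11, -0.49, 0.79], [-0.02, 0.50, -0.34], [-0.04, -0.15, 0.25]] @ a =[[-2.29, 1.15, -0.52], [0.9, -1.26, 0.76], [-0.73, 0.34, -0.16]]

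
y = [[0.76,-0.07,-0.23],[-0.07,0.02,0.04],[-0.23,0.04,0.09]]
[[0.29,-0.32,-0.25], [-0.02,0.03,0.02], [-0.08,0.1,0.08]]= y@[[0.43, -0.44, -0.30],  [0.31, -0.04, -0.05],  [0.08, -0.05, 0.1]]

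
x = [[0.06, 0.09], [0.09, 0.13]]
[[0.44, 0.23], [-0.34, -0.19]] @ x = [[0.05, 0.07], [-0.04, -0.06]]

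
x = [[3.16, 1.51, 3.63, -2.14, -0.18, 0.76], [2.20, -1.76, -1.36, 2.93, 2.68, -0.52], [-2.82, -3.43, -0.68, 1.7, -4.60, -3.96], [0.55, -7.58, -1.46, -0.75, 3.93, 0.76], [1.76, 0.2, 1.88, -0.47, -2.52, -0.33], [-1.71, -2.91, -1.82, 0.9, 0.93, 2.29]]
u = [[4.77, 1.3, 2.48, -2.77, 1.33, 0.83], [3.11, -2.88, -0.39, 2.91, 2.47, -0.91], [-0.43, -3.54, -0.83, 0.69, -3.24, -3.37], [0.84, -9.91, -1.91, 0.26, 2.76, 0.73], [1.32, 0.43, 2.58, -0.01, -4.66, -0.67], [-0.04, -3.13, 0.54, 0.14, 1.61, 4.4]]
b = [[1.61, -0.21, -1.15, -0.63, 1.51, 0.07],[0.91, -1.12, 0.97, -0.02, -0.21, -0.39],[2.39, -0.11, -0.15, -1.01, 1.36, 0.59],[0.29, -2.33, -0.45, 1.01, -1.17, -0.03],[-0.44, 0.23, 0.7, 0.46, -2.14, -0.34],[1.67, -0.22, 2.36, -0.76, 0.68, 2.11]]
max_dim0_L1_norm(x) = 17.39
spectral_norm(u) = 12.25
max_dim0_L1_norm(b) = 7.31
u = x + b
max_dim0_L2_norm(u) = 11.43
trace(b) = 1.32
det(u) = 1027.07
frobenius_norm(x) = 15.09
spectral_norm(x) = 10.47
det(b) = -1.66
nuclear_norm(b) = 13.48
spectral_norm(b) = 4.87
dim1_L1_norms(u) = [13.48, 12.67, 12.1, 16.41, 9.67, 9.86]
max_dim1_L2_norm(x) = 8.75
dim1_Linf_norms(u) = [4.77, 3.11, 3.54, 9.91, 4.66, 4.4]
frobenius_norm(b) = 6.82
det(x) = -2111.23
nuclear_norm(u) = 34.39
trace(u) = 1.06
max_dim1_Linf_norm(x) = 7.58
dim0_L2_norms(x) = [5.39, 9.12, 4.95, 4.2, 7.14, 4.74]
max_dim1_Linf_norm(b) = 2.39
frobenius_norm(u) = 16.84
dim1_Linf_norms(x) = [3.63, 2.93, 4.6, 7.58, 2.52, 2.91]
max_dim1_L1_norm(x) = 17.19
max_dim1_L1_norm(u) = 16.41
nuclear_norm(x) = 30.75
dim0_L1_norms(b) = [7.31, 4.22, 5.78, 3.89, 7.07, 3.53]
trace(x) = -0.26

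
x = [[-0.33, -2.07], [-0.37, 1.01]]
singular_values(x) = [2.31, 0.48]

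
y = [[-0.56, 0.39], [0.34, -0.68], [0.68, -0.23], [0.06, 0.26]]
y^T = [[-0.56,0.34,0.68,0.06], [0.39,-0.68,-0.23,0.26]]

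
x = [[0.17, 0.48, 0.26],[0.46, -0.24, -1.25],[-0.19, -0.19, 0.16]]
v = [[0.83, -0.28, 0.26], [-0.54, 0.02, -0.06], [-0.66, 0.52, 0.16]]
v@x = [[-0.04, 0.42, 0.61], [-0.07, -0.25, -0.18], [0.1, -0.47, -0.8]]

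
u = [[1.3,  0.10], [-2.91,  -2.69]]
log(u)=[[0.19-0.06j, (-0.02-0.08j)],[(0.57+2.38j), 0.98+3.20j]]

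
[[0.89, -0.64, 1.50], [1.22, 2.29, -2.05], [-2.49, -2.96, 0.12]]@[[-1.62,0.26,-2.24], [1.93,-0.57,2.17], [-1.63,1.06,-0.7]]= [[-5.12, 2.19, -4.43], [5.78, -3.16, 3.67], [-1.87, 1.17, -0.93]]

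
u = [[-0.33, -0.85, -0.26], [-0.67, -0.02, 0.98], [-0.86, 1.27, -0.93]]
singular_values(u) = [1.84, 1.17, 0.87]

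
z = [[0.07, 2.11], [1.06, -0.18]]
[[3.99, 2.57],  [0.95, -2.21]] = z @ [[1.21, -1.87],[1.85, 1.28]]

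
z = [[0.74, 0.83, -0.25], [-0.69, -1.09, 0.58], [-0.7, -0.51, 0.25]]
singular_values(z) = [2.0, 0.31, 0.12]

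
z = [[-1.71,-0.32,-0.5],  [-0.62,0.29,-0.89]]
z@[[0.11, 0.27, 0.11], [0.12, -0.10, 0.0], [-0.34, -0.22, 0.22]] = [[-0.06, -0.32, -0.30], [0.27, -0.00, -0.26]]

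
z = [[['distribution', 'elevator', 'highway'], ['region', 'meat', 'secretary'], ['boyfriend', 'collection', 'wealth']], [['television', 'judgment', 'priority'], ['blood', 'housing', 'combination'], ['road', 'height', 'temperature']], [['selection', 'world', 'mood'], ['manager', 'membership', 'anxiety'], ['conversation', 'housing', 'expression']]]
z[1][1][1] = 'housing'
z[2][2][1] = 'housing'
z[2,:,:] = [['selection', 'world', 'mood'], ['manager', 'membership', 'anxiety'], ['conversation', 'housing', 'expression']]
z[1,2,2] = 'temperature'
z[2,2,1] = 'housing'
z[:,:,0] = [['distribution', 'region', 'boyfriend'], ['television', 'blood', 'road'], ['selection', 'manager', 'conversation']]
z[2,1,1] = 'membership'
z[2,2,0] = 'conversation'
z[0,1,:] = ['region', 'meat', 'secretary']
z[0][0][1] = 'elevator'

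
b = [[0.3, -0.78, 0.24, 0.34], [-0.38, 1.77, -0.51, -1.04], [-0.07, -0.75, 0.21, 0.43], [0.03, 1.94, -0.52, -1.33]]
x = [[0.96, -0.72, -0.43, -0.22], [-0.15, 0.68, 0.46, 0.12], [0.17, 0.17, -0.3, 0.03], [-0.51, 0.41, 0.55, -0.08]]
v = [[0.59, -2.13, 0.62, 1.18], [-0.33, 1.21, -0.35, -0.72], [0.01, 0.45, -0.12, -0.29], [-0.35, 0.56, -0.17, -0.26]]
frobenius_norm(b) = 3.48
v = x @ b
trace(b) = 0.95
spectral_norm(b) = 3.45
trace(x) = 1.26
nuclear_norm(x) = 2.71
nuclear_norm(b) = 3.98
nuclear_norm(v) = 3.39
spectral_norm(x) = 1.69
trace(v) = 1.42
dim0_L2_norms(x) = [1.11, 1.09, 0.89, 0.26]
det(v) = -0.00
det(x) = 0.04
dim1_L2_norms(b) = [0.93, 2.15, 0.89, 2.41]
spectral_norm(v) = 3.11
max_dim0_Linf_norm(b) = 1.94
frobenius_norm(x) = 1.81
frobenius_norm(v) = 3.12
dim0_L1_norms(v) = [1.28, 4.35, 1.26, 2.45]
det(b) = 0.00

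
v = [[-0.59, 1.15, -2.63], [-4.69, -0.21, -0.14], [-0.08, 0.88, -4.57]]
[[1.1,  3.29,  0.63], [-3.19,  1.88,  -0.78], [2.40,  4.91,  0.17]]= v@[[0.69,-0.39,0.12], [0.14,0.40,0.93], [-0.51,-0.99,0.14]]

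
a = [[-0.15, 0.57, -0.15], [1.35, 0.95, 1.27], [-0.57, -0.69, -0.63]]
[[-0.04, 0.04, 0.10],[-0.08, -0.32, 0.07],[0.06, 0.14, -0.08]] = a@ [[0.02, -0.15, -0.09], [-0.07, 0.01, 0.16], [-0.03, -0.1, 0.03]]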